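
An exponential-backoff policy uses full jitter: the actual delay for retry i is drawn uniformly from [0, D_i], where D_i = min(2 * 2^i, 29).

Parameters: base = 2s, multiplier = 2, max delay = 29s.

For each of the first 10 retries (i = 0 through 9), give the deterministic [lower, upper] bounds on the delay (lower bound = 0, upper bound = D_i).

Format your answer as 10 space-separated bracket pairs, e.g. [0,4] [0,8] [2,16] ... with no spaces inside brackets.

Computing bounds per retry:
  i=0: D_i=min(2*2^0,29)=2, bounds=[0,2]
  i=1: D_i=min(2*2^1,29)=4, bounds=[0,4]
  i=2: D_i=min(2*2^2,29)=8, bounds=[0,8]
  i=3: D_i=min(2*2^3,29)=16, bounds=[0,16]
  i=4: D_i=min(2*2^4,29)=29, bounds=[0,29]
  i=5: D_i=min(2*2^5,29)=29, bounds=[0,29]
  i=6: D_i=min(2*2^6,29)=29, bounds=[0,29]
  i=7: D_i=min(2*2^7,29)=29, bounds=[0,29]
  i=8: D_i=min(2*2^8,29)=29, bounds=[0,29]
  i=9: D_i=min(2*2^9,29)=29, bounds=[0,29]

Answer: [0,2] [0,4] [0,8] [0,16] [0,29] [0,29] [0,29] [0,29] [0,29] [0,29]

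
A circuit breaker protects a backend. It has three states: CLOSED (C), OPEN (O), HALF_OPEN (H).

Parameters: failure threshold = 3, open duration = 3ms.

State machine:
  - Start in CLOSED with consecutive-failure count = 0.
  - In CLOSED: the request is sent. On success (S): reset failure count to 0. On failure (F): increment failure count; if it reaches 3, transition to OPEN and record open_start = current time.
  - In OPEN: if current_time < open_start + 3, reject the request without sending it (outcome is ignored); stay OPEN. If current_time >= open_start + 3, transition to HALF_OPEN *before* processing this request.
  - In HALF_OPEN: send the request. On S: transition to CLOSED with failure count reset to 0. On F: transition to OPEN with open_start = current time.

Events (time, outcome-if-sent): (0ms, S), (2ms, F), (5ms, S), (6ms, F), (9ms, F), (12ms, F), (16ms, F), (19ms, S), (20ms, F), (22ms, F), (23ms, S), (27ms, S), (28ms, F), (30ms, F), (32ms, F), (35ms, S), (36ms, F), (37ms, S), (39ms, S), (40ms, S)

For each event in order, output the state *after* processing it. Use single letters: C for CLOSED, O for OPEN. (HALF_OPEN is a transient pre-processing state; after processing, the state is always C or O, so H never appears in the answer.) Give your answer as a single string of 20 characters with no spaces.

State after each event:
  event#1 t=0ms outcome=S: state=CLOSED
  event#2 t=2ms outcome=F: state=CLOSED
  event#3 t=5ms outcome=S: state=CLOSED
  event#4 t=6ms outcome=F: state=CLOSED
  event#5 t=9ms outcome=F: state=CLOSED
  event#6 t=12ms outcome=F: state=OPEN
  event#7 t=16ms outcome=F: state=OPEN
  event#8 t=19ms outcome=S: state=CLOSED
  event#9 t=20ms outcome=F: state=CLOSED
  event#10 t=22ms outcome=F: state=CLOSED
  event#11 t=23ms outcome=S: state=CLOSED
  event#12 t=27ms outcome=S: state=CLOSED
  event#13 t=28ms outcome=F: state=CLOSED
  event#14 t=30ms outcome=F: state=CLOSED
  event#15 t=32ms outcome=F: state=OPEN
  event#16 t=35ms outcome=S: state=CLOSED
  event#17 t=36ms outcome=F: state=CLOSED
  event#18 t=37ms outcome=S: state=CLOSED
  event#19 t=39ms outcome=S: state=CLOSED
  event#20 t=40ms outcome=S: state=CLOSED

Answer: CCCCCOOCCCCCCCOCCCCC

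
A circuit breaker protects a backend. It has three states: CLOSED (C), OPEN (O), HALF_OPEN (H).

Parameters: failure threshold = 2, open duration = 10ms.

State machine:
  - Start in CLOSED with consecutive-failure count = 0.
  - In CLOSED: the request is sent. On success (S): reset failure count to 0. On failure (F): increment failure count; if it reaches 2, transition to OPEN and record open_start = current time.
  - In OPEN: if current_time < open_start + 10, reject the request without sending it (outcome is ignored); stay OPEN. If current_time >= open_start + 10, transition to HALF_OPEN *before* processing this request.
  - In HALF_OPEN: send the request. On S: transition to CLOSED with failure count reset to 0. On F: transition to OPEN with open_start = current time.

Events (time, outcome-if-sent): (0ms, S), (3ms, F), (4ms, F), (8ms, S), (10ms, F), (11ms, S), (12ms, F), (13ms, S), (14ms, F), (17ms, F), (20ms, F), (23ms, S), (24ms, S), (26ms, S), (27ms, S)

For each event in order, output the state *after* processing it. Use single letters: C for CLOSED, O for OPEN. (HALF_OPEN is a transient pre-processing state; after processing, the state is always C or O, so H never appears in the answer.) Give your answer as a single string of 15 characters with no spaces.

Answer: CCOOOOOOOOOOCCC

Derivation:
State after each event:
  event#1 t=0ms outcome=S: state=CLOSED
  event#2 t=3ms outcome=F: state=CLOSED
  event#3 t=4ms outcome=F: state=OPEN
  event#4 t=8ms outcome=S: state=OPEN
  event#5 t=10ms outcome=F: state=OPEN
  event#6 t=11ms outcome=S: state=OPEN
  event#7 t=12ms outcome=F: state=OPEN
  event#8 t=13ms outcome=S: state=OPEN
  event#9 t=14ms outcome=F: state=OPEN
  event#10 t=17ms outcome=F: state=OPEN
  event#11 t=20ms outcome=F: state=OPEN
  event#12 t=23ms outcome=S: state=OPEN
  event#13 t=24ms outcome=S: state=CLOSED
  event#14 t=26ms outcome=S: state=CLOSED
  event#15 t=27ms outcome=S: state=CLOSED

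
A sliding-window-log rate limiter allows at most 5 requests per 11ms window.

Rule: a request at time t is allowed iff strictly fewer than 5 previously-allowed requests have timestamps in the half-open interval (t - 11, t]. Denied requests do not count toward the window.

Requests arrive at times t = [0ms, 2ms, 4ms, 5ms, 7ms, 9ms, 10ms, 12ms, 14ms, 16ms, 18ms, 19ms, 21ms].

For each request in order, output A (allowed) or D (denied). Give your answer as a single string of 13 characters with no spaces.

Answer: AAAAADDAAAAAD

Derivation:
Tracking allowed requests in the window:
  req#1 t=0ms: ALLOW
  req#2 t=2ms: ALLOW
  req#3 t=4ms: ALLOW
  req#4 t=5ms: ALLOW
  req#5 t=7ms: ALLOW
  req#6 t=9ms: DENY
  req#7 t=10ms: DENY
  req#8 t=12ms: ALLOW
  req#9 t=14ms: ALLOW
  req#10 t=16ms: ALLOW
  req#11 t=18ms: ALLOW
  req#12 t=19ms: ALLOW
  req#13 t=21ms: DENY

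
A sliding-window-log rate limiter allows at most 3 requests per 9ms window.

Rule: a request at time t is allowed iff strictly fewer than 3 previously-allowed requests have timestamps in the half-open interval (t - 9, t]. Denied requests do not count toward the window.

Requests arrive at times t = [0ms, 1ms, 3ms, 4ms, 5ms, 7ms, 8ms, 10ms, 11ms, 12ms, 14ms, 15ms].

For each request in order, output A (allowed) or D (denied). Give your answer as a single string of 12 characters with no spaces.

Tracking allowed requests in the window:
  req#1 t=0ms: ALLOW
  req#2 t=1ms: ALLOW
  req#3 t=3ms: ALLOW
  req#4 t=4ms: DENY
  req#5 t=5ms: DENY
  req#6 t=7ms: DENY
  req#7 t=8ms: DENY
  req#8 t=10ms: ALLOW
  req#9 t=11ms: ALLOW
  req#10 t=12ms: ALLOW
  req#11 t=14ms: DENY
  req#12 t=15ms: DENY

Answer: AAADDDDAAADD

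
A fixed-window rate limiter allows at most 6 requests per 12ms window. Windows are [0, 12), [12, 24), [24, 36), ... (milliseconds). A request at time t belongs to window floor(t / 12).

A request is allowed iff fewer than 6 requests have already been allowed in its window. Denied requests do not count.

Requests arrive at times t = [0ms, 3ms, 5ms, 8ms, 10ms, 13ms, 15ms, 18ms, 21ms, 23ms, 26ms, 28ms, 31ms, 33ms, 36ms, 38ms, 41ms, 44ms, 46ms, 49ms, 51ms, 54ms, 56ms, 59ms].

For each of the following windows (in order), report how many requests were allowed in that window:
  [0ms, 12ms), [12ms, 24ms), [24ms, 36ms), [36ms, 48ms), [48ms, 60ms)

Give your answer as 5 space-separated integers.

Processing requests:
  req#1 t=0ms (window 0): ALLOW
  req#2 t=3ms (window 0): ALLOW
  req#3 t=5ms (window 0): ALLOW
  req#4 t=8ms (window 0): ALLOW
  req#5 t=10ms (window 0): ALLOW
  req#6 t=13ms (window 1): ALLOW
  req#7 t=15ms (window 1): ALLOW
  req#8 t=18ms (window 1): ALLOW
  req#9 t=21ms (window 1): ALLOW
  req#10 t=23ms (window 1): ALLOW
  req#11 t=26ms (window 2): ALLOW
  req#12 t=28ms (window 2): ALLOW
  req#13 t=31ms (window 2): ALLOW
  req#14 t=33ms (window 2): ALLOW
  req#15 t=36ms (window 3): ALLOW
  req#16 t=38ms (window 3): ALLOW
  req#17 t=41ms (window 3): ALLOW
  req#18 t=44ms (window 3): ALLOW
  req#19 t=46ms (window 3): ALLOW
  req#20 t=49ms (window 4): ALLOW
  req#21 t=51ms (window 4): ALLOW
  req#22 t=54ms (window 4): ALLOW
  req#23 t=56ms (window 4): ALLOW
  req#24 t=59ms (window 4): ALLOW

Allowed counts by window: 5 5 4 5 5

Answer: 5 5 4 5 5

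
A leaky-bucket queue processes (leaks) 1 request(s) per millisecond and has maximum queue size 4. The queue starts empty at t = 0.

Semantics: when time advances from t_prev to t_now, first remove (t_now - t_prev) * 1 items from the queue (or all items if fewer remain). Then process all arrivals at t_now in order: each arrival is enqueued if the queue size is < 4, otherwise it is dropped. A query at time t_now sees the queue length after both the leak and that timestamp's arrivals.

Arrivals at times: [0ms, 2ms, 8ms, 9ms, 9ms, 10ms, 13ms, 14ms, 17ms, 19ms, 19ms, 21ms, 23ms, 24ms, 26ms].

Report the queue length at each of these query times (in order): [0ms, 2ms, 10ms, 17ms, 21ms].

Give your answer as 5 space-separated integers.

Queue lengths at query times:
  query t=0ms: backlog = 1
  query t=2ms: backlog = 1
  query t=10ms: backlog = 2
  query t=17ms: backlog = 1
  query t=21ms: backlog = 1

Answer: 1 1 2 1 1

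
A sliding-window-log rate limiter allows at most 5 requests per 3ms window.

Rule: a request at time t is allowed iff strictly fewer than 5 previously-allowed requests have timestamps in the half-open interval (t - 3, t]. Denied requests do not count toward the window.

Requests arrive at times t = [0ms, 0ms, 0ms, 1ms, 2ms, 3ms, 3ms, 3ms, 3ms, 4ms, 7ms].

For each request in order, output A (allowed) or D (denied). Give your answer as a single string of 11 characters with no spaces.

Tracking allowed requests in the window:
  req#1 t=0ms: ALLOW
  req#2 t=0ms: ALLOW
  req#3 t=0ms: ALLOW
  req#4 t=1ms: ALLOW
  req#5 t=2ms: ALLOW
  req#6 t=3ms: ALLOW
  req#7 t=3ms: ALLOW
  req#8 t=3ms: ALLOW
  req#9 t=3ms: DENY
  req#10 t=4ms: ALLOW
  req#11 t=7ms: ALLOW

Answer: AAAAAAAADAA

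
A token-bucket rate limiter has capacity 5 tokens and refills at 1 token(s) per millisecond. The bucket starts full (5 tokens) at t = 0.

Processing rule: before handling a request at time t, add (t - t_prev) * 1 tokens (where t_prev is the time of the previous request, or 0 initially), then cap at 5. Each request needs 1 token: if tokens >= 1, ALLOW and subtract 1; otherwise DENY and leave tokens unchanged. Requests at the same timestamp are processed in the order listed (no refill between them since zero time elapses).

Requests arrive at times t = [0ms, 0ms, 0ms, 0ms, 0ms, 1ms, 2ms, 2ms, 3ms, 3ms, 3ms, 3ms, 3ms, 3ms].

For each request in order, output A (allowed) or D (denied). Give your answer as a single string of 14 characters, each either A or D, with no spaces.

Simulating step by step:
  req#1 t=0ms: ALLOW
  req#2 t=0ms: ALLOW
  req#3 t=0ms: ALLOW
  req#4 t=0ms: ALLOW
  req#5 t=0ms: ALLOW
  req#6 t=1ms: ALLOW
  req#7 t=2ms: ALLOW
  req#8 t=2ms: DENY
  req#9 t=3ms: ALLOW
  req#10 t=3ms: DENY
  req#11 t=3ms: DENY
  req#12 t=3ms: DENY
  req#13 t=3ms: DENY
  req#14 t=3ms: DENY

Answer: AAAAAAADADDDDD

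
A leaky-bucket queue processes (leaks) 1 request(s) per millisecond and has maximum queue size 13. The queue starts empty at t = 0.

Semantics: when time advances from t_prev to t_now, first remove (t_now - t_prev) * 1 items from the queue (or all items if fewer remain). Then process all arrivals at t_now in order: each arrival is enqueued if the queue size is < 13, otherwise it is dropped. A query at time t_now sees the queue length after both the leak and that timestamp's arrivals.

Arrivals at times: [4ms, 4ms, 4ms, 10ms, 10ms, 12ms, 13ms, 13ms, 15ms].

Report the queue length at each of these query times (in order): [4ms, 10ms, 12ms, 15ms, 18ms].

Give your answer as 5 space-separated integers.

Queue lengths at query times:
  query t=4ms: backlog = 3
  query t=10ms: backlog = 2
  query t=12ms: backlog = 1
  query t=15ms: backlog = 1
  query t=18ms: backlog = 0

Answer: 3 2 1 1 0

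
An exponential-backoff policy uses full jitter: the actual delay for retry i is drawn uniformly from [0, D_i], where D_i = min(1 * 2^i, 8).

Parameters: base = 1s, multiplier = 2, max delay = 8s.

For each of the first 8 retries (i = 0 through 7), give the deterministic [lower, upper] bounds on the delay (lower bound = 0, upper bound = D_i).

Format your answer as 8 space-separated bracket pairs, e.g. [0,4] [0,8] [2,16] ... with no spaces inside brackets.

Answer: [0,1] [0,2] [0,4] [0,8] [0,8] [0,8] [0,8] [0,8]

Derivation:
Computing bounds per retry:
  i=0: D_i=min(1*2^0,8)=1, bounds=[0,1]
  i=1: D_i=min(1*2^1,8)=2, bounds=[0,2]
  i=2: D_i=min(1*2^2,8)=4, bounds=[0,4]
  i=3: D_i=min(1*2^3,8)=8, bounds=[0,8]
  i=4: D_i=min(1*2^4,8)=8, bounds=[0,8]
  i=5: D_i=min(1*2^5,8)=8, bounds=[0,8]
  i=6: D_i=min(1*2^6,8)=8, bounds=[0,8]
  i=7: D_i=min(1*2^7,8)=8, bounds=[0,8]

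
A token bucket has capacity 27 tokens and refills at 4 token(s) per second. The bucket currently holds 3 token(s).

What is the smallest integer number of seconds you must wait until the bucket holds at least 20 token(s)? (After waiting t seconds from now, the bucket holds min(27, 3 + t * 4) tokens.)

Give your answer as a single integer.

Need 3 + t * 4 >= 20, so t >= 17/4.
Smallest integer t = ceil(17/4) = 5.

Answer: 5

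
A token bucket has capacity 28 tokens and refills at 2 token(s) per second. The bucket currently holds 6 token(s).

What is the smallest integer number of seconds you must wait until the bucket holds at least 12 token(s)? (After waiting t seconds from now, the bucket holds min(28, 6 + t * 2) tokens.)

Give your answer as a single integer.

Need 6 + t * 2 >= 12, so t >= 6/2.
Smallest integer t = ceil(6/2) = 3.

Answer: 3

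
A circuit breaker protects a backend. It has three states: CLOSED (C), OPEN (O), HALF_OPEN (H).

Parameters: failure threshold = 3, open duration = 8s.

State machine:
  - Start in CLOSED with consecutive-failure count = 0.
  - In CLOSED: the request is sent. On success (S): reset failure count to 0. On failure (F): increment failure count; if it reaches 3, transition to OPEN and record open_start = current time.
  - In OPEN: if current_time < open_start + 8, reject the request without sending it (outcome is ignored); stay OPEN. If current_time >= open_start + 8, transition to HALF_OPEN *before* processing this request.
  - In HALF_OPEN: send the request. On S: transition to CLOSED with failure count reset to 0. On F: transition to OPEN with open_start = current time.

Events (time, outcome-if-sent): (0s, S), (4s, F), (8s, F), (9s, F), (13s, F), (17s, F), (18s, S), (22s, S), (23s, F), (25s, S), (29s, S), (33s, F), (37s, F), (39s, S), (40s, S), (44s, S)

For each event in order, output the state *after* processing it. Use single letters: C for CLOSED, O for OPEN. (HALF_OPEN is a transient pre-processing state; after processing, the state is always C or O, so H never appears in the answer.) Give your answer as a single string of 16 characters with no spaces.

State after each event:
  event#1 t=0s outcome=S: state=CLOSED
  event#2 t=4s outcome=F: state=CLOSED
  event#3 t=8s outcome=F: state=CLOSED
  event#4 t=9s outcome=F: state=OPEN
  event#5 t=13s outcome=F: state=OPEN
  event#6 t=17s outcome=F: state=OPEN
  event#7 t=18s outcome=S: state=OPEN
  event#8 t=22s outcome=S: state=OPEN
  event#9 t=23s outcome=F: state=OPEN
  event#10 t=25s outcome=S: state=CLOSED
  event#11 t=29s outcome=S: state=CLOSED
  event#12 t=33s outcome=F: state=CLOSED
  event#13 t=37s outcome=F: state=CLOSED
  event#14 t=39s outcome=S: state=CLOSED
  event#15 t=40s outcome=S: state=CLOSED
  event#16 t=44s outcome=S: state=CLOSED

Answer: CCCOOOOOOCCCCCCC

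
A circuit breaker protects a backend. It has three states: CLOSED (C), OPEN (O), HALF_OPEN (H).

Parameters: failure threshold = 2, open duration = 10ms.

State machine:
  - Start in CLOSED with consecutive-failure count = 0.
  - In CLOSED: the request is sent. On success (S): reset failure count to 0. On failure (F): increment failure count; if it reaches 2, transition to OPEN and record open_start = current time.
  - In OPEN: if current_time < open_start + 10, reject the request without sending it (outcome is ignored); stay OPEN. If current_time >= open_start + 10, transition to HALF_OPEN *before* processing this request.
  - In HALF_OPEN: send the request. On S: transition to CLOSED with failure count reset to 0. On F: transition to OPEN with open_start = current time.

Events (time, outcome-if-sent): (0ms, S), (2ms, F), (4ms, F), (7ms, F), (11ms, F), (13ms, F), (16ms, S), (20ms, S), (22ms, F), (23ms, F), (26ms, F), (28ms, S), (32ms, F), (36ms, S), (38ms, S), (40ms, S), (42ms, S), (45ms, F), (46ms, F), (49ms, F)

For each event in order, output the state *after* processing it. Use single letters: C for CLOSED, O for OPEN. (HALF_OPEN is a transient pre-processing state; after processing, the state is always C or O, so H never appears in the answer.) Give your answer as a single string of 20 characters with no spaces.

Answer: CCOOOOCCCOOOOCCCCCOO

Derivation:
State after each event:
  event#1 t=0ms outcome=S: state=CLOSED
  event#2 t=2ms outcome=F: state=CLOSED
  event#3 t=4ms outcome=F: state=OPEN
  event#4 t=7ms outcome=F: state=OPEN
  event#5 t=11ms outcome=F: state=OPEN
  event#6 t=13ms outcome=F: state=OPEN
  event#7 t=16ms outcome=S: state=CLOSED
  event#8 t=20ms outcome=S: state=CLOSED
  event#9 t=22ms outcome=F: state=CLOSED
  event#10 t=23ms outcome=F: state=OPEN
  event#11 t=26ms outcome=F: state=OPEN
  event#12 t=28ms outcome=S: state=OPEN
  event#13 t=32ms outcome=F: state=OPEN
  event#14 t=36ms outcome=S: state=CLOSED
  event#15 t=38ms outcome=S: state=CLOSED
  event#16 t=40ms outcome=S: state=CLOSED
  event#17 t=42ms outcome=S: state=CLOSED
  event#18 t=45ms outcome=F: state=CLOSED
  event#19 t=46ms outcome=F: state=OPEN
  event#20 t=49ms outcome=F: state=OPEN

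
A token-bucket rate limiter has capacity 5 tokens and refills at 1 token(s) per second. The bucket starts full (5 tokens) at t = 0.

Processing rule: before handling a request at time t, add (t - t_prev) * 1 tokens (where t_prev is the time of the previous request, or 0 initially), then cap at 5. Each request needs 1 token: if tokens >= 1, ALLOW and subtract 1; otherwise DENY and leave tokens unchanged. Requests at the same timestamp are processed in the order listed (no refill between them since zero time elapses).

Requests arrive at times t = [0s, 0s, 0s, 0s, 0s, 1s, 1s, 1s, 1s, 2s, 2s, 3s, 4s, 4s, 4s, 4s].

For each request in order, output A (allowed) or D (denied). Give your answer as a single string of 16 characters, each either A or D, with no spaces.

Simulating step by step:
  req#1 t=0s: ALLOW
  req#2 t=0s: ALLOW
  req#3 t=0s: ALLOW
  req#4 t=0s: ALLOW
  req#5 t=0s: ALLOW
  req#6 t=1s: ALLOW
  req#7 t=1s: DENY
  req#8 t=1s: DENY
  req#9 t=1s: DENY
  req#10 t=2s: ALLOW
  req#11 t=2s: DENY
  req#12 t=3s: ALLOW
  req#13 t=4s: ALLOW
  req#14 t=4s: DENY
  req#15 t=4s: DENY
  req#16 t=4s: DENY

Answer: AAAAAADDDADAADDD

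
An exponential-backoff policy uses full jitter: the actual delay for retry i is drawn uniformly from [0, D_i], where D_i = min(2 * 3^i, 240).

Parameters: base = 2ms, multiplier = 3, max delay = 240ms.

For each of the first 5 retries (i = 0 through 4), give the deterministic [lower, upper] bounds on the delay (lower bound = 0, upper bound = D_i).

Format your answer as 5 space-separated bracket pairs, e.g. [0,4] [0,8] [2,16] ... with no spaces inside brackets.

Computing bounds per retry:
  i=0: D_i=min(2*3^0,240)=2, bounds=[0,2]
  i=1: D_i=min(2*3^1,240)=6, bounds=[0,6]
  i=2: D_i=min(2*3^2,240)=18, bounds=[0,18]
  i=3: D_i=min(2*3^3,240)=54, bounds=[0,54]
  i=4: D_i=min(2*3^4,240)=162, bounds=[0,162]

Answer: [0,2] [0,6] [0,18] [0,54] [0,162]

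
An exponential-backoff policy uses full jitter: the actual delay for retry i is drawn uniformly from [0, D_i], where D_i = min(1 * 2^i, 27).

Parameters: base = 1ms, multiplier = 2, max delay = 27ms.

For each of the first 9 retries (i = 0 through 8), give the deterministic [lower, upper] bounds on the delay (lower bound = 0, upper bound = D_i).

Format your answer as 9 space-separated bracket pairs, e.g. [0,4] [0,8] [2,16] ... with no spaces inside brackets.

Computing bounds per retry:
  i=0: D_i=min(1*2^0,27)=1, bounds=[0,1]
  i=1: D_i=min(1*2^1,27)=2, bounds=[0,2]
  i=2: D_i=min(1*2^2,27)=4, bounds=[0,4]
  i=3: D_i=min(1*2^3,27)=8, bounds=[0,8]
  i=4: D_i=min(1*2^4,27)=16, bounds=[0,16]
  i=5: D_i=min(1*2^5,27)=27, bounds=[0,27]
  i=6: D_i=min(1*2^6,27)=27, bounds=[0,27]
  i=7: D_i=min(1*2^7,27)=27, bounds=[0,27]
  i=8: D_i=min(1*2^8,27)=27, bounds=[0,27]

Answer: [0,1] [0,2] [0,4] [0,8] [0,16] [0,27] [0,27] [0,27] [0,27]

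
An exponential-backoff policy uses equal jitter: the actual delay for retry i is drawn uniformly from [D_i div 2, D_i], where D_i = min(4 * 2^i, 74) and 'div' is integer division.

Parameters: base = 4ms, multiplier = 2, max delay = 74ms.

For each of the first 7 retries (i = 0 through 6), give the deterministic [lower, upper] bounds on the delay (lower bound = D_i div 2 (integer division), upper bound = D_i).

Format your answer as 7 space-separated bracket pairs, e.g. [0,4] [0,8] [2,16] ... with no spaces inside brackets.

Computing bounds per retry:
  i=0: D_i=min(4*2^0,74)=4, bounds=[2,4]
  i=1: D_i=min(4*2^1,74)=8, bounds=[4,8]
  i=2: D_i=min(4*2^2,74)=16, bounds=[8,16]
  i=3: D_i=min(4*2^3,74)=32, bounds=[16,32]
  i=4: D_i=min(4*2^4,74)=64, bounds=[32,64]
  i=5: D_i=min(4*2^5,74)=74, bounds=[37,74]
  i=6: D_i=min(4*2^6,74)=74, bounds=[37,74]

Answer: [2,4] [4,8] [8,16] [16,32] [32,64] [37,74] [37,74]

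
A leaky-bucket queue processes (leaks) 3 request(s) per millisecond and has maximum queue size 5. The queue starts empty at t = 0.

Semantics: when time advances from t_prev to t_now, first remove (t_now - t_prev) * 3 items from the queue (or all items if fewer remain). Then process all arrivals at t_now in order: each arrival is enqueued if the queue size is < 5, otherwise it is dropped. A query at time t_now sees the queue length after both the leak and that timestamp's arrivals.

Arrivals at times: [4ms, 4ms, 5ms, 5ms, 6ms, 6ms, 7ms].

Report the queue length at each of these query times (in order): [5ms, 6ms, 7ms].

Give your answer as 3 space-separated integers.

Queue lengths at query times:
  query t=5ms: backlog = 2
  query t=6ms: backlog = 2
  query t=7ms: backlog = 1

Answer: 2 2 1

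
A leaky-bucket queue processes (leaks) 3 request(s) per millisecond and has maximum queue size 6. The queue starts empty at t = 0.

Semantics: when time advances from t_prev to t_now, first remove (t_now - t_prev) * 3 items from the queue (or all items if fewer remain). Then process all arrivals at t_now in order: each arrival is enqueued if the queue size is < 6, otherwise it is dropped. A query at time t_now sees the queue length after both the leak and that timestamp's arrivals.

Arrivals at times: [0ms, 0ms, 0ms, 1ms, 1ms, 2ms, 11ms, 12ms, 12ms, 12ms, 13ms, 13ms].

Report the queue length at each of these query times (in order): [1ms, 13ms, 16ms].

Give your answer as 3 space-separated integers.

Queue lengths at query times:
  query t=1ms: backlog = 2
  query t=13ms: backlog = 2
  query t=16ms: backlog = 0

Answer: 2 2 0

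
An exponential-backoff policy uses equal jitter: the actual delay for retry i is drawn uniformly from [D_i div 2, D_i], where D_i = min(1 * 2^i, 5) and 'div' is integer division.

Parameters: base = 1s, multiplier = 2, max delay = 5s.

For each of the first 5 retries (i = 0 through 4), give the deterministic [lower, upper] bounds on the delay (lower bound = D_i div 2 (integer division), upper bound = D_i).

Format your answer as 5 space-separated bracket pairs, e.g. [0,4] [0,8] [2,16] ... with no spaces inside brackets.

Answer: [0,1] [1,2] [2,4] [2,5] [2,5]

Derivation:
Computing bounds per retry:
  i=0: D_i=min(1*2^0,5)=1, bounds=[0,1]
  i=1: D_i=min(1*2^1,5)=2, bounds=[1,2]
  i=2: D_i=min(1*2^2,5)=4, bounds=[2,4]
  i=3: D_i=min(1*2^3,5)=5, bounds=[2,5]
  i=4: D_i=min(1*2^4,5)=5, bounds=[2,5]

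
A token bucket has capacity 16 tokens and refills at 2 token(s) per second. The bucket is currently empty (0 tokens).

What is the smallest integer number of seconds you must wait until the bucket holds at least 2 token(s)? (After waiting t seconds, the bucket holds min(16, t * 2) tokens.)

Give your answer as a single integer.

Answer: 1

Derivation:
Need t * 2 >= 2, so t >= 2/2.
Smallest integer t = ceil(2/2) = 1.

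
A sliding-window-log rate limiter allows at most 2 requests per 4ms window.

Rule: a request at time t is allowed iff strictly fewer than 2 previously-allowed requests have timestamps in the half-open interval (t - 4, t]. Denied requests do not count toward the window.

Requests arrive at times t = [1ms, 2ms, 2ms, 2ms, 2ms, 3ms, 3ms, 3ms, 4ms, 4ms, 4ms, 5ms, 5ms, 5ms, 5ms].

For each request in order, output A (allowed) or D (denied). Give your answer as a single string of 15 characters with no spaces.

Answer: AADDDDDDDDDADDD

Derivation:
Tracking allowed requests in the window:
  req#1 t=1ms: ALLOW
  req#2 t=2ms: ALLOW
  req#3 t=2ms: DENY
  req#4 t=2ms: DENY
  req#5 t=2ms: DENY
  req#6 t=3ms: DENY
  req#7 t=3ms: DENY
  req#8 t=3ms: DENY
  req#9 t=4ms: DENY
  req#10 t=4ms: DENY
  req#11 t=4ms: DENY
  req#12 t=5ms: ALLOW
  req#13 t=5ms: DENY
  req#14 t=5ms: DENY
  req#15 t=5ms: DENY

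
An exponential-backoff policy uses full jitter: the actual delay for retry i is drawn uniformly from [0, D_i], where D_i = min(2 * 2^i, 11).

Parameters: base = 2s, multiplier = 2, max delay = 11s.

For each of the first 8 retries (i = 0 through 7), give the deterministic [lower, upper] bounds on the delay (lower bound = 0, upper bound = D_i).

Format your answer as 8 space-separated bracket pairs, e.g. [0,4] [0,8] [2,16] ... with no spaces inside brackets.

Computing bounds per retry:
  i=0: D_i=min(2*2^0,11)=2, bounds=[0,2]
  i=1: D_i=min(2*2^1,11)=4, bounds=[0,4]
  i=2: D_i=min(2*2^2,11)=8, bounds=[0,8]
  i=3: D_i=min(2*2^3,11)=11, bounds=[0,11]
  i=4: D_i=min(2*2^4,11)=11, bounds=[0,11]
  i=5: D_i=min(2*2^5,11)=11, bounds=[0,11]
  i=6: D_i=min(2*2^6,11)=11, bounds=[0,11]
  i=7: D_i=min(2*2^7,11)=11, bounds=[0,11]

Answer: [0,2] [0,4] [0,8] [0,11] [0,11] [0,11] [0,11] [0,11]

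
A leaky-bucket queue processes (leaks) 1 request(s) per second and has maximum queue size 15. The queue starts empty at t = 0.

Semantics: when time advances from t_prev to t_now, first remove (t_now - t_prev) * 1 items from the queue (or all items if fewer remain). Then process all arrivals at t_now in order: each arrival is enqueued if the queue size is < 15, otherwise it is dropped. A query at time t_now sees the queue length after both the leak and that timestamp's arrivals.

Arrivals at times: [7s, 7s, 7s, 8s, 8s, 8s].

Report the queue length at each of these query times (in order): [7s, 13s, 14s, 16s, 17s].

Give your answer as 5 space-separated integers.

Answer: 3 0 0 0 0

Derivation:
Queue lengths at query times:
  query t=7s: backlog = 3
  query t=13s: backlog = 0
  query t=14s: backlog = 0
  query t=16s: backlog = 0
  query t=17s: backlog = 0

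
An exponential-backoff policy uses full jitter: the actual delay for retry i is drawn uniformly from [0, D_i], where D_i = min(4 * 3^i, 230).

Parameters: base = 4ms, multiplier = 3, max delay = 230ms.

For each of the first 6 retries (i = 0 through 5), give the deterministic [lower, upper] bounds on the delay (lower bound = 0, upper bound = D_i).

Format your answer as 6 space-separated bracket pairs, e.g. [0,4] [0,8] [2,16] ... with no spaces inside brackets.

Computing bounds per retry:
  i=0: D_i=min(4*3^0,230)=4, bounds=[0,4]
  i=1: D_i=min(4*3^1,230)=12, bounds=[0,12]
  i=2: D_i=min(4*3^2,230)=36, bounds=[0,36]
  i=3: D_i=min(4*3^3,230)=108, bounds=[0,108]
  i=4: D_i=min(4*3^4,230)=230, bounds=[0,230]
  i=5: D_i=min(4*3^5,230)=230, bounds=[0,230]

Answer: [0,4] [0,12] [0,36] [0,108] [0,230] [0,230]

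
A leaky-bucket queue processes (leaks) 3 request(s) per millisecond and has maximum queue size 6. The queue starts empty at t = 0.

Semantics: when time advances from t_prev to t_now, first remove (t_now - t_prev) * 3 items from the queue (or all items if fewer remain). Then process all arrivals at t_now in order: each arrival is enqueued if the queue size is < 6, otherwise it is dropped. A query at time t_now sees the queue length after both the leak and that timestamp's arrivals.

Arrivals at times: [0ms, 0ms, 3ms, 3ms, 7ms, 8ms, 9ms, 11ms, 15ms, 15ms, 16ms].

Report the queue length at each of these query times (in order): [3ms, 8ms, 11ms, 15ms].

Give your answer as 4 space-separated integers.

Answer: 2 1 1 2

Derivation:
Queue lengths at query times:
  query t=3ms: backlog = 2
  query t=8ms: backlog = 1
  query t=11ms: backlog = 1
  query t=15ms: backlog = 2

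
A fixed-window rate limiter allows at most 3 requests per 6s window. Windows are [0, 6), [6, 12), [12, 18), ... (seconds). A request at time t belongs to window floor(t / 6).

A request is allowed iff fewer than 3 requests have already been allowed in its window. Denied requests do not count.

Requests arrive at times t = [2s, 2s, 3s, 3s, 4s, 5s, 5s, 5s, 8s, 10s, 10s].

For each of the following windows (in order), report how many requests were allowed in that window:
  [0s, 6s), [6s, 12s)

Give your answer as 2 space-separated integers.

Processing requests:
  req#1 t=2s (window 0): ALLOW
  req#2 t=2s (window 0): ALLOW
  req#3 t=3s (window 0): ALLOW
  req#4 t=3s (window 0): DENY
  req#5 t=4s (window 0): DENY
  req#6 t=5s (window 0): DENY
  req#7 t=5s (window 0): DENY
  req#8 t=5s (window 0): DENY
  req#9 t=8s (window 1): ALLOW
  req#10 t=10s (window 1): ALLOW
  req#11 t=10s (window 1): ALLOW

Allowed counts by window: 3 3

Answer: 3 3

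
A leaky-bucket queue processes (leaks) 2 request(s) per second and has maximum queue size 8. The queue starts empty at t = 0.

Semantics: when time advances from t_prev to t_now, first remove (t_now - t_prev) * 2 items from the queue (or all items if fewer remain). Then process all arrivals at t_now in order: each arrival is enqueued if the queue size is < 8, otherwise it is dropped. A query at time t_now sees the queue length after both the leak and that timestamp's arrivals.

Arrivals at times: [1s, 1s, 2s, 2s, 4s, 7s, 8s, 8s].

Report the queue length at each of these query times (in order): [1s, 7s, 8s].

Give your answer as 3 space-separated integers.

Answer: 2 1 2

Derivation:
Queue lengths at query times:
  query t=1s: backlog = 2
  query t=7s: backlog = 1
  query t=8s: backlog = 2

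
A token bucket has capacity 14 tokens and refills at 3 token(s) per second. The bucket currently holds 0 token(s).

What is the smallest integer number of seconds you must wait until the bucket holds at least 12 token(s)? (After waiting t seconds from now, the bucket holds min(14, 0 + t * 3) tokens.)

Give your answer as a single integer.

Answer: 4

Derivation:
Need 0 + t * 3 >= 12, so t >= 12/3.
Smallest integer t = ceil(12/3) = 4.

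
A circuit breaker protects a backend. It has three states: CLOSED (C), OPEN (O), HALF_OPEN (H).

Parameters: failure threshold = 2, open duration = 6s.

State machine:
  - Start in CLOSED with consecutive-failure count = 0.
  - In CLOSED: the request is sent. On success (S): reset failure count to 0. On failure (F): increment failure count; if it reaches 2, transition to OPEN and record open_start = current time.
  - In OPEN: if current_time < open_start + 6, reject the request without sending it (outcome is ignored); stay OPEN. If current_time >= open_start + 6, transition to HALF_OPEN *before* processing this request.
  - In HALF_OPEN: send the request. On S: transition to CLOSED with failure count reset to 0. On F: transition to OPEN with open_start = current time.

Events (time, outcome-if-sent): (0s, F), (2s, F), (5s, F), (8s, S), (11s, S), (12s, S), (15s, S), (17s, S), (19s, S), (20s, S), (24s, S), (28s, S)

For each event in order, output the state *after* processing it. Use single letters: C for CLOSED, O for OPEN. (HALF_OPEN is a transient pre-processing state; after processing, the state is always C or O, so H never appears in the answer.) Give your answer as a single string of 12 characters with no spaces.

State after each event:
  event#1 t=0s outcome=F: state=CLOSED
  event#2 t=2s outcome=F: state=OPEN
  event#3 t=5s outcome=F: state=OPEN
  event#4 t=8s outcome=S: state=CLOSED
  event#5 t=11s outcome=S: state=CLOSED
  event#6 t=12s outcome=S: state=CLOSED
  event#7 t=15s outcome=S: state=CLOSED
  event#8 t=17s outcome=S: state=CLOSED
  event#9 t=19s outcome=S: state=CLOSED
  event#10 t=20s outcome=S: state=CLOSED
  event#11 t=24s outcome=S: state=CLOSED
  event#12 t=28s outcome=S: state=CLOSED

Answer: COOCCCCCCCCC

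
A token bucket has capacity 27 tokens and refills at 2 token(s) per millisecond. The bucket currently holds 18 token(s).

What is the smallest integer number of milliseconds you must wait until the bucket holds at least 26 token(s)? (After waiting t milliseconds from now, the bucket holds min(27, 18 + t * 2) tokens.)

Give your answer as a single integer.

Answer: 4

Derivation:
Need 18 + t * 2 >= 26, so t >= 8/2.
Smallest integer t = ceil(8/2) = 4.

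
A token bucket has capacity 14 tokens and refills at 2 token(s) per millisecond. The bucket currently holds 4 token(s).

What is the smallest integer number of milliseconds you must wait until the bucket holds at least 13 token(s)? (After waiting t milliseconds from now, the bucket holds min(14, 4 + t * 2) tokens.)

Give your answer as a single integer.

Answer: 5

Derivation:
Need 4 + t * 2 >= 13, so t >= 9/2.
Smallest integer t = ceil(9/2) = 5.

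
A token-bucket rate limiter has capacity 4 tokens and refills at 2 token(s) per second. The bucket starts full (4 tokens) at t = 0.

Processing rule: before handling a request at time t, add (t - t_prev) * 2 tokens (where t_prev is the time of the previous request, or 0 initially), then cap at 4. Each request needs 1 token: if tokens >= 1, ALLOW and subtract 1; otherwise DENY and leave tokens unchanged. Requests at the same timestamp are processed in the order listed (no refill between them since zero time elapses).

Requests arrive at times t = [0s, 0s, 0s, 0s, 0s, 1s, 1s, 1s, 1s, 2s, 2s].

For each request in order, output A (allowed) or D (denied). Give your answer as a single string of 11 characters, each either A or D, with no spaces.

Answer: AAAADAADDAA

Derivation:
Simulating step by step:
  req#1 t=0s: ALLOW
  req#2 t=0s: ALLOW
  req#3 t=0s: ALLOW
  req#4 t=0s: ALLOW
  req#5 t=0s: DENY
  req#6 t=1s: ALLOW
  req#7 t=1s: ALLOW
  req#8 t=1s: DENY
  req#9 t=1s: DENY
  req#10 t=2s: ALLOW
  req#11 t=2s: ALLOW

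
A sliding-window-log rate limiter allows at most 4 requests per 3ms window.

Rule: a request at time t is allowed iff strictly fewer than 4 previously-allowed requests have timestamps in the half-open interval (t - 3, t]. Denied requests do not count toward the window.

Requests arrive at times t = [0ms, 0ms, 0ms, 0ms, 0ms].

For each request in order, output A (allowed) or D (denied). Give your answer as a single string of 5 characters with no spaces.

Tracking allowed requests in the window:
  req#1 t=0ms: ALLOW
  req#2 t=0ms: ALLOW
  req#3 t=0ms: ALLOW
  req#4 t=0ms: ALLOW
  req#5 t=0ms: DENY

Answer: AAAAD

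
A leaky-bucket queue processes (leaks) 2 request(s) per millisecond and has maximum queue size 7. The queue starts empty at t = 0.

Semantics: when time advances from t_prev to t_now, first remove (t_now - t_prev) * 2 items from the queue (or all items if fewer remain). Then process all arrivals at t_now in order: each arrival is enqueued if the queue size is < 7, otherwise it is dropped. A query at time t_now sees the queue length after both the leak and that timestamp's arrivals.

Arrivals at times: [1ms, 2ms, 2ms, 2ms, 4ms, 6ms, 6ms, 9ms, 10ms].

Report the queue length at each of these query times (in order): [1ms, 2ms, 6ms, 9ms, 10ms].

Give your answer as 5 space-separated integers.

Queue lengths at query times:
  query t=1ms: backlog = 1
  query t=2ms: backlog = 3
  query t=6ms: backlog = 2
  query t=9ms: backlog = 1
  query t=10ms: backlog = 1

Answer: 1 3 2 1 1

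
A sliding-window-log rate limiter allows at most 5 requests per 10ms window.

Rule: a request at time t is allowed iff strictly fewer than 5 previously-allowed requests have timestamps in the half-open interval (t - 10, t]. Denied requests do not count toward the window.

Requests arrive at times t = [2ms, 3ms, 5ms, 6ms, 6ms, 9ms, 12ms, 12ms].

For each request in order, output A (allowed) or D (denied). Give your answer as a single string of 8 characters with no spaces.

Tracking allowed requests in the window:
  req#1 t=2ms: ALLOW
  req#2 t=3ms: ALLOW
  req#3 t=5ms: ALLOW
  req#4 t=6ms: ALLOW
  req#5 t=6ms: ALLOW
  req#6 t=9ms: DENY
  req#7 t=12ms: ALLOW
  req#8 t=12ms: DENY

Answer: AAAAADAD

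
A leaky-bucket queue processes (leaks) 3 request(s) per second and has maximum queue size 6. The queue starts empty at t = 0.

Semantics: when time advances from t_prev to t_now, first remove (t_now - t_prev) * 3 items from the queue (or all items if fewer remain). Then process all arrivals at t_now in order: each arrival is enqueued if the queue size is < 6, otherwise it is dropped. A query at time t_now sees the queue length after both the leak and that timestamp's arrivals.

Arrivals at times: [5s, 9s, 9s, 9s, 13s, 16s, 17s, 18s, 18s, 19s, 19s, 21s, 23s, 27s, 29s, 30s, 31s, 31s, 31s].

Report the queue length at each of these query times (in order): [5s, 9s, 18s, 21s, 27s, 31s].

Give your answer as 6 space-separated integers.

Queue lengths at query times:
  query t=5s: backlog = 1
  query t=9s: backlog = 3
  query t=18s: backlog = 2
  query t=21s: backlog = 1
  query t=27s: backlog = 1
  query t=31s: backlog = 3

Answer: 1 3 2 1 1 3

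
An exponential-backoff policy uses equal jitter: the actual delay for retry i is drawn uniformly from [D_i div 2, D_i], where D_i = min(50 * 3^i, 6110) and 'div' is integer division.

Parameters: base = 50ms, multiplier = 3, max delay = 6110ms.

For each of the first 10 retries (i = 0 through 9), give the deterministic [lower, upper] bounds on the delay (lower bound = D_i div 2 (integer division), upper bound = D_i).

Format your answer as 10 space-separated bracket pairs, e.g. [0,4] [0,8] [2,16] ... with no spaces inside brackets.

Computing bounds per retry:
  i=0: D_i=min(50*3^0,6110)=50, bounds=[25,50]
  i=1: D_i=min(50*3^1,6110)=150, bounds=[75,150]
  i=2: D_i=min(50*3^2,6110)=450, bounds=[225,450]
  i=3: D_i=min(50*3^3,6110)=1350, bounds=[675,1350]
  i=4: D_i=min(50*3^4,6110)=4050, bounds=[2025,4050]
  i=5: D_i=min(50*3^5,6110)=6110, bounds=[3055,6110]
  i=6: D_i=min(50*3^6,6110)=6110, bounds=[3055,6110]
  i=7: D_i=min(50*3^7,6110)=6110, bounds=[3055,6110]
  i=8: D_i=min(50*3^8,6110)=6110, bounds=[3055,6110]
  i=9: D_i=min(50*3^9,6110)=6110, bounds=[3055,6110]

Answer: [25,50] [75,150] [225,450] [675,1350] [2025,4050] [3055,6110] [3055,6110] [3055,6110] [3055,6110] [3055,6110]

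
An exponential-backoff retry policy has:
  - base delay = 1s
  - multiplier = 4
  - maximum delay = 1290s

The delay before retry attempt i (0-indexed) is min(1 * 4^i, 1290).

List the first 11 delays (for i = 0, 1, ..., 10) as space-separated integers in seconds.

Computing each delay:
  i=0: min(1*4^0, 1290) = 1
  i=1: min(1*4^1, 1290) = 4
  i=2: min(1*4^2, 1290) = 16
  i=3: min(1*4^3, 1290) = 64
  i=4: min(1*4^4, 1290) = 256
  i=5: min(1*4^5, 1290) = 1024
  i=6: min(1*4^6, 1290) = 1290
  i=7: min(1*4^7, 1290) = 1290
  i=8: min(1*4^8, 1290) = 1290
  i=9: min(1*4^9, 1290) = 1290
  i=10: min(1*4^10, 1290) = 1290

Answer: 1 4 16 64 256 1024 1290 1290 1290 1290 1290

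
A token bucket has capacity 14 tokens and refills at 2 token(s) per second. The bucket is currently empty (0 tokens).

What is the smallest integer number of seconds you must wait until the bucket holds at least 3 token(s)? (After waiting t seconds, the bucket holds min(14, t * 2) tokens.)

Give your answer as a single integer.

Answer: 2

Derivation:
Need t * 2 >= 3, so t >= 3/2.
Smallest integer t = ceil(3/2) = 2.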